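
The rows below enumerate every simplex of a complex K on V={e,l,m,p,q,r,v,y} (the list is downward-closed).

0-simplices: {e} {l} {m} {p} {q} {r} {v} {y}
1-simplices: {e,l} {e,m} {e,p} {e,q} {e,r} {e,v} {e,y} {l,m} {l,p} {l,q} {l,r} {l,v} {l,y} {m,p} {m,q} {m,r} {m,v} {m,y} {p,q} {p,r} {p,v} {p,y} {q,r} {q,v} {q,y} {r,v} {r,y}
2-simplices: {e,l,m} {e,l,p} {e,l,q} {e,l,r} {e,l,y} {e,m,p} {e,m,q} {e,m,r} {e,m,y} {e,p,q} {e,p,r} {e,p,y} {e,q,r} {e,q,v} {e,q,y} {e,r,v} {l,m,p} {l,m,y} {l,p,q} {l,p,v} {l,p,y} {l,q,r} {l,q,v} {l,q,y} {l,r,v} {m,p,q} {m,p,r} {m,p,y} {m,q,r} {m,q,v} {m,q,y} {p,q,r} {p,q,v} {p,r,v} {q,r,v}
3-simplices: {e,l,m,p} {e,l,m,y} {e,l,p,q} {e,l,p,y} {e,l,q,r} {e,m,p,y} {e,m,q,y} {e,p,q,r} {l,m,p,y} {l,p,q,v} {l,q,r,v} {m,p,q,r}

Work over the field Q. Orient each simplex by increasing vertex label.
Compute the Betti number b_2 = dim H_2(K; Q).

n_0=8 n_1=27 n_2=35 n_3=12  [Q]
∂1: piv[el,em,ep,eq,er,ev,ey] rk=7  ker:lm,lp,lq,lr,lv,ly,mp,mq,mr,mv,my,pq,pr,pv,py,qr,qv,qy,rv,ry
∂2: piv[elm,elp,elq,elr,ely,emp,emq,emr,emy,epq,epr,epy,eqr,eqv,eqy,erv,lpv,lqv,mqv] rk=19  ker:lmp,lmy,lpq,lpy,lqr,lqy,lrv,mpq,mpr,mpy,mqr,mqy,pqr,pqv,prv,qrv
∂3: piv[elmp,elmy,elpq,elpy,elqr,empy,emqy,epqr,lpqv,lqrv,mpqr] rk=11  ker:lmpy
b_2=(35−19)−11=5

b_2=5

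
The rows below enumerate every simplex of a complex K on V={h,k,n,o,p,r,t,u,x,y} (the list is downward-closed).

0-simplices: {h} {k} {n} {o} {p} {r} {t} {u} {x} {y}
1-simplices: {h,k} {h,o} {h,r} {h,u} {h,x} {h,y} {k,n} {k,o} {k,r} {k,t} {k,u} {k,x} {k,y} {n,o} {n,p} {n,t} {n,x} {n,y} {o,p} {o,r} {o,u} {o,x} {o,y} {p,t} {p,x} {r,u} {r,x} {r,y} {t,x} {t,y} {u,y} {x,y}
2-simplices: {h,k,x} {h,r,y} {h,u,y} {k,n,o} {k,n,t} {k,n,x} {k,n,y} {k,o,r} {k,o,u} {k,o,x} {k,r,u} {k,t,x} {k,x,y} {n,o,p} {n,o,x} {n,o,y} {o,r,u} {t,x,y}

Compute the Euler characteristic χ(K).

n_0=10 n_1=32 n_2=18
χ=+10−32+18=-4

χ(K)=-4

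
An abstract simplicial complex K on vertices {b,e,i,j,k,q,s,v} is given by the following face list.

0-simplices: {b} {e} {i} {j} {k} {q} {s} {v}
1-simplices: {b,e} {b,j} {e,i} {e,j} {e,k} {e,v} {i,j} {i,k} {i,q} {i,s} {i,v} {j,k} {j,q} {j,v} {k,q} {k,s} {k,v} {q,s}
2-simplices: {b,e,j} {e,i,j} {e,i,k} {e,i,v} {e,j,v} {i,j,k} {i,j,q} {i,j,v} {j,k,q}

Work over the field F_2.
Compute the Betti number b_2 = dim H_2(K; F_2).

n_0=8 n_1=18 n_2=9  [Z2]
∂1: piv[be,bj,ei,ek,ev,iq,is] rk=7  ker:ej,ij,ik,iv,jk,jq,jv,kq,ks,kv,qs
∂2: piv[bej,eij,eik,eiv,ejv,ijk,ijq,jkq] rk=8  ker:ijv
b_2=(9−8)−0=1

b_2=1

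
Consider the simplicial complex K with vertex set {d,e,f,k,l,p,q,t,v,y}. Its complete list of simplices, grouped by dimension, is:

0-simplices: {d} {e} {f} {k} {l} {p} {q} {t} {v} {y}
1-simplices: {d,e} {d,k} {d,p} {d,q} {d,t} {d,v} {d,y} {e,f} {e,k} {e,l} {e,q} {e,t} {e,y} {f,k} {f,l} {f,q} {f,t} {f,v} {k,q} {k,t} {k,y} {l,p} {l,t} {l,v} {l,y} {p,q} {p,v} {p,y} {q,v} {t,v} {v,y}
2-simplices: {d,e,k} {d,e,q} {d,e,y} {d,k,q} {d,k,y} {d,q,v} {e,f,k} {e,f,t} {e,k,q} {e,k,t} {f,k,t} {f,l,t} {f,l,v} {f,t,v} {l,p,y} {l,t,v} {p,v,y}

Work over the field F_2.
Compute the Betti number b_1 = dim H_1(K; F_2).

b_1=8

n_0=10 n_1=31 n_2=17  [Z2]
∂1: piv[de,dk,dp,dq,dt,dv,dy,ef,el] rk=9  ker:ek,eq,et,ey,fk,fl,fq,ft,fv,kq,kt,ky,lp,lt,lv,ly,pq,pv,py,qv,tv,vy
∂2: piv[dek,deq,dey,dkq,dky,dqv,efk,eft,ekt,flt,flv,ftv,lpy,pvy] rk=14  ker:ekq,fkt,ltv
b_1=(31−9)−14=8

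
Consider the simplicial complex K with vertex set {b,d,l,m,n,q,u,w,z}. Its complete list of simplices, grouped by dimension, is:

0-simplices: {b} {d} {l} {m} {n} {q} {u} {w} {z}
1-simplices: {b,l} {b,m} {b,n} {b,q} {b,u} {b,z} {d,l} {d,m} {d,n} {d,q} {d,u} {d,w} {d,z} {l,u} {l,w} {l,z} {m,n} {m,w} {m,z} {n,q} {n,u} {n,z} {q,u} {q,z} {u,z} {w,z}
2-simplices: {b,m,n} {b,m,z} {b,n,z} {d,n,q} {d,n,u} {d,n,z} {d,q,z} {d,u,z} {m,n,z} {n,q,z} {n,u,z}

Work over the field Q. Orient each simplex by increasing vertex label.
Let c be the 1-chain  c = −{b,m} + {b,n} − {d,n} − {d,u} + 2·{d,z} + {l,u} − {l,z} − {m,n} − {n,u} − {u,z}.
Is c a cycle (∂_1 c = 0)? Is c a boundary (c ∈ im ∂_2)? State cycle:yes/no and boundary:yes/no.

cycle:yes boundary:no

n_0=9 n_1=26 n_2=11  [Q]
∂1: piv[bl,bm,bn,bq,bu,bz,dl,dw] rk=8  ker:dm,dn,dq,du,dz,lu,lw,lz,mn,mw,mz,nq,nu,nz,qu,qz,uz,wz
∂2: piv[bmn,bmz,bnz,dnq,dnu,dnz,dqz,duz] rk=8  ker:mnz,nqz,nuz
∂1c = 0
c vs im∂2: residual ≠ 0 ⇒ not boundary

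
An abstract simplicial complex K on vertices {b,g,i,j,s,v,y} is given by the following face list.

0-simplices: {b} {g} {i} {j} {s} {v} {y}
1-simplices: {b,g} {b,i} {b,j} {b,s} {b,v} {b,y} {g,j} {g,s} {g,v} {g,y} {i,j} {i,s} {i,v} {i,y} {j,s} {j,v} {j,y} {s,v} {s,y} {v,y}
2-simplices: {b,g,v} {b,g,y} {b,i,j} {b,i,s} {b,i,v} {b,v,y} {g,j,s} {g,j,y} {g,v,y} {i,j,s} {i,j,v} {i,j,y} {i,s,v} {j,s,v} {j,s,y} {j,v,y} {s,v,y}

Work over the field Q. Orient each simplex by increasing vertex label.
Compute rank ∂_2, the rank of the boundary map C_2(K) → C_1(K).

rank∂_2=14

n_0=7 n_1=20 n_2=17  [Q]
∂1: piv[bg,bi,bj,bs,bv,by] rk=6  ker:gj,gs,gv,gy,ij,is,iv,iy,js,jv,jy,sv,sy,vy
∂2: piv[bgv,bgy,bij,bis,biv,bvy,gjs,gjy,ijs,ijv,ijy,isv,jsy,jvy] rk=14  ker:gvy,jsv,svy
rk∂_2=14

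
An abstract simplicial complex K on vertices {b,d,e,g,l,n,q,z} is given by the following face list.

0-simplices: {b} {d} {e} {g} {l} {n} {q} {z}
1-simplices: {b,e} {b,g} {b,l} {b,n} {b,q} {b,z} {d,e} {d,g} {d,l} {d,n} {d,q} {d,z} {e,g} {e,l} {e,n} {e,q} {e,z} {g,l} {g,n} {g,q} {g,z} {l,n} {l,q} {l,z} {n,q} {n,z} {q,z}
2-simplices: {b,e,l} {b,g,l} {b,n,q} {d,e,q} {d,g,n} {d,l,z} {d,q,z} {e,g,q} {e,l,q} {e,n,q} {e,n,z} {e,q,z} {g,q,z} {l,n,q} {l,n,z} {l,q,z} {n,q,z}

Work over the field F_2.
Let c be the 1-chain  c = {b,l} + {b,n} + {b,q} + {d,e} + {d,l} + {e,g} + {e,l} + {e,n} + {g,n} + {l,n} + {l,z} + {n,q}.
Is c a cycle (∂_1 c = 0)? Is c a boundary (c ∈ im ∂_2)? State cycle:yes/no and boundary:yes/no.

cycle:no boundary:no

n_0=8 n_1=27 n_2=17  [Z2]
∂1: piv[be,bg,bl,bn,bq,bz,de] rk=7  ker:dg,dl,dn,dq,dz,eg,el,en,eq,ez,gl,gn,gq,gz,ln,lq,lz,nq,nz,qz
∂2: piv[bel,bgl,bnq,deq,dgn,dlz,dqz,egq,elq,enq,enz,eqz,gqz,lnq,lnz] rk=15  ker:lqz,nqz
∂1c = {b} + {l} + {n} + {z}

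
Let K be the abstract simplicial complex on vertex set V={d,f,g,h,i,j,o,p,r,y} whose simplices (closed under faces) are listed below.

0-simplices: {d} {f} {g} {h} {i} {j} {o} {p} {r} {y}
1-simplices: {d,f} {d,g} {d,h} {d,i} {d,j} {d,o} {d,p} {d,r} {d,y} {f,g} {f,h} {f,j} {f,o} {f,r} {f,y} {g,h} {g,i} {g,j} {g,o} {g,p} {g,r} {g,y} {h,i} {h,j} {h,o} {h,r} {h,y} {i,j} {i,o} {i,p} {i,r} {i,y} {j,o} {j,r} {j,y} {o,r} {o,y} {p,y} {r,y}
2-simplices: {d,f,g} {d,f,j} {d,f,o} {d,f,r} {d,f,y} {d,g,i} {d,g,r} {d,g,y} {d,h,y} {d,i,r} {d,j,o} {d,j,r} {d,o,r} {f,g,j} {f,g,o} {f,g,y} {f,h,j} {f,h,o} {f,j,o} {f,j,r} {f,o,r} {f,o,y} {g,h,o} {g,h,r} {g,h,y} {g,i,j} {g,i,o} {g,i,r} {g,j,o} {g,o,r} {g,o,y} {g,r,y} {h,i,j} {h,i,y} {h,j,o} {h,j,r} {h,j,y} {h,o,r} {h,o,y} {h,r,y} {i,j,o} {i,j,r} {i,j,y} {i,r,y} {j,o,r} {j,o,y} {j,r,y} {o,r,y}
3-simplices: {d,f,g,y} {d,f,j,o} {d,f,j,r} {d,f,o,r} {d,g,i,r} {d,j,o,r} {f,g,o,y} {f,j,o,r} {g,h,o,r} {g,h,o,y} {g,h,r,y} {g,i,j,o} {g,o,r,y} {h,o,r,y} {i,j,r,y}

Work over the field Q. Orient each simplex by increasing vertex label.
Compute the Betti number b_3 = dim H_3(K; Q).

n_0=10 n_1=39 n_2=48 n_3=15  [Q]
∂1: piv[df,dg,dh,di,dj,do,dp,dr,dy] rk=9  ker:fg,fh,fj,fo,fr,fy,gh,gi,gj,go,gp,gr,gy,hi,hj,ho,hr,hy,ij,io,ip,ir,iy,jo,jr,jy,or,oy,py,ry
∂2: piv[dfg,dfj,dfo,dfr,dfy,dgi,dgr,dgy,dhy,dir,djo,djr,dor,fgj,fgo,fhj,fho,foy,gho,ghr,ghy,gij,gio,gry,hij,hiy,hjy] rk=27  ker:fgy,fjo,fjr,for,gir,gjo,gor,goy,hjo,hjr,hor,hoy,hry,ijo,ijr,ijy,iry,jor,joy,jry,ory
∂3: piv[dfgy,dfjo,dfjr,dfor,dgir,djor,fgoy,ghor,ghoy,ghry,gijo,gory,ijry] rk=13  ker:fjor,hory
b_3=(15−13)−0=2

b_3=2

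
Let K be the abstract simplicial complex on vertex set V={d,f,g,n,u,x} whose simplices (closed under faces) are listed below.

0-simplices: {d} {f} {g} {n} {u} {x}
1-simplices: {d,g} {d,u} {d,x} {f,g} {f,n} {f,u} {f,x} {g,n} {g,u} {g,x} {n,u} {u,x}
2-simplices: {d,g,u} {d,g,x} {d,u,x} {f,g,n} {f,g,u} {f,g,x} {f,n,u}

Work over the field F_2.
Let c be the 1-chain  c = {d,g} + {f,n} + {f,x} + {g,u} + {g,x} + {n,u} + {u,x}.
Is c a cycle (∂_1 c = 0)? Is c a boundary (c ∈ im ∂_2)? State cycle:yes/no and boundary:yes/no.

n_0=6 n_1=12 n_2=7  [Z2]
∂1: piv[dg,du,dx,fg,fn] rk=5  ker:fu,fx,gn,gu,gx,nu,ux
∂2: piv[dgu,dgx,dux,fgn,fgu,fgx,fnu] rk=7
∂1c = {d} + {g} + {u} + {x}

cycle:no boundary:no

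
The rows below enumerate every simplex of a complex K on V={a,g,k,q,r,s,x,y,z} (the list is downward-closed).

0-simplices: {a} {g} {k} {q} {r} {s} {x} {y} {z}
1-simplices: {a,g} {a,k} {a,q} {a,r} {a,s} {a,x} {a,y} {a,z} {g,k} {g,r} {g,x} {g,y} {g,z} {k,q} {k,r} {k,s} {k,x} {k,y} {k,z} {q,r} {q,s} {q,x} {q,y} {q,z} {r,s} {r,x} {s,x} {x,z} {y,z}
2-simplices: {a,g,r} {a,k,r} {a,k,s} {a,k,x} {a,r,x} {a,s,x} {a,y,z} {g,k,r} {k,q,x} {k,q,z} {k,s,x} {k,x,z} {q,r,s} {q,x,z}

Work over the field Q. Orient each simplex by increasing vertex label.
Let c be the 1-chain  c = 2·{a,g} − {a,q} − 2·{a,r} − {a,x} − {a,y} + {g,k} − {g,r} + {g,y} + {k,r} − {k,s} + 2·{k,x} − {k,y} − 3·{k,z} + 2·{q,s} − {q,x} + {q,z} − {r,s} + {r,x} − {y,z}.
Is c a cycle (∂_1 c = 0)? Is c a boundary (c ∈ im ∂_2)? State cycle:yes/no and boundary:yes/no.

cycle:no boundary:no

n_0=9 n_1=29 n_2=14  [Q]
∂1: piv[ag,ak,aq,ar,as,ax,ay,az] rk=8  ker:gk,gr,gx,gy,gz,kq,kr,ks,kx,ky,kz,qr,qs,qx,qy,qz,rs,rx,sx,xz,yz
∂2: piv[agr,akr,aks,akx,arx,asx,ayz,gkr,kqx,kqz,kxz,qrs] rk=12  ker:ksx,qxz
∂1c = 3·{a} + {g} + 3·{k} − 3·{q} − 2·{r} + {x} − 3·{z}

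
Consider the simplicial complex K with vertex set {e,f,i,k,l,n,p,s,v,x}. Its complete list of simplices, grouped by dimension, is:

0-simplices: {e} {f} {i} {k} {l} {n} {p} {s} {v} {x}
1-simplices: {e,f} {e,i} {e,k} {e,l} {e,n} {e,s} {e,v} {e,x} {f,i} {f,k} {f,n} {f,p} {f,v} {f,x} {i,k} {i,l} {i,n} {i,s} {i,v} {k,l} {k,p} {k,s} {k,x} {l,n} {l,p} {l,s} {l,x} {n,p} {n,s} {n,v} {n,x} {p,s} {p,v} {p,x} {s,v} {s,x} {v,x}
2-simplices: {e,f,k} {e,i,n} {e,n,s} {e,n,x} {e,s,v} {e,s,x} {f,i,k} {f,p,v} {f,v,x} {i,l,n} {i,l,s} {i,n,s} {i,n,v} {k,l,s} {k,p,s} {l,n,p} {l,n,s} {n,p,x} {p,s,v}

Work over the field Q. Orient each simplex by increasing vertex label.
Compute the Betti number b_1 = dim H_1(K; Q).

n_0=10 n_1=37 n_2=19  [Q]
∂1: piv[ef,ei,ek,el,en,es,ev,ex,fp] rk=9  ker:fi,fk,fn,fv,fx,ik,il,in,is,iv,kl,kp,ks,kx,ln,lp,ls,lx,np,ns,nv,nx,ps,pv,px,sv,sx,vx
∂2: piv[efk,ein,ens,enx,esv,esx,fik,fpv,fvx,iln,ils,ins,inv,kls,kps,lnp,npx,psv] rk=18  ker:lns
b_1=(37−9)−18=10

b_1=10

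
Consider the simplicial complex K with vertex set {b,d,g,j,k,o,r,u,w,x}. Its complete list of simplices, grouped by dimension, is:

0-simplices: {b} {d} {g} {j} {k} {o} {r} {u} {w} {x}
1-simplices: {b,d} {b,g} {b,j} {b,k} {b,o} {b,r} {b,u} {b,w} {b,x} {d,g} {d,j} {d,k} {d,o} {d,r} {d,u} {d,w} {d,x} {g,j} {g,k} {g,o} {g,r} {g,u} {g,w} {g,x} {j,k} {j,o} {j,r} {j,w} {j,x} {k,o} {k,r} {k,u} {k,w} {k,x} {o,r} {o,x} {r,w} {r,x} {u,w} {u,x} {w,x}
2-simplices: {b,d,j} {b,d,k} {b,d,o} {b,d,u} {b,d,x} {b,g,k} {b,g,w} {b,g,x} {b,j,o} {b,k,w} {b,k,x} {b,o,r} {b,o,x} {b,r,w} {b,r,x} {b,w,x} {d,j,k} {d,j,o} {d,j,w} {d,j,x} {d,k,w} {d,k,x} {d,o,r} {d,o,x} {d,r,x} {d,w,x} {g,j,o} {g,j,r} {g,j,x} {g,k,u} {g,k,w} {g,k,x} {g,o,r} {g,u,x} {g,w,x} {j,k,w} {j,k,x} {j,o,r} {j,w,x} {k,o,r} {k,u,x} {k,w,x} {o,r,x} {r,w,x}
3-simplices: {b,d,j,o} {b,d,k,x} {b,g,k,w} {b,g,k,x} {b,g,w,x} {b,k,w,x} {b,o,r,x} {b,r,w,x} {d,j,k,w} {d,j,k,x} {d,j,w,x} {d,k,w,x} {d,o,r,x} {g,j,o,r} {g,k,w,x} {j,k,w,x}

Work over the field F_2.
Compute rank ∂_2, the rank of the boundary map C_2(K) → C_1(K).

rank∂_2=28

n_0=10 n_1=41 n_2=44 n_3=16  [Z2]
∂1: piv[bd,bg,bj,bk,bo,br,bu,bw,bx] rk=9  ker:dg,dj,dk,do,dr,du,dw,dx,gj,gk,go,gr,gu,gw,gx,jk,jo,jr,jw,jx,ko,kr,ku,kw,kx,or,ox,rw,rx,uw,ux,wx
∂2: piv[bdj,bdk,bdo,bdu,bdx,bgk,bgw,bgx,bjo,bkw,bkx,bor,box,brw,brx,bwx,djk,djw,djx,dkw,dor,gjo,gjr,gjx,gku,gor,gux,kor] rk=28  ker:djo,dkx,dox,drx,dwx,gkw,gkx,gwx,jkw,jkx,jor,jwx,kux,kwx,orx,rwx
∂3: piv[bdjo,bdkx,bgkw,bgkx,bgwx,bkwx,borx,brwx,djkw,djkx,djwx,dkwx,dorx,gjor] rk=14  ker:gkwx,jkwx
rk∂_2=28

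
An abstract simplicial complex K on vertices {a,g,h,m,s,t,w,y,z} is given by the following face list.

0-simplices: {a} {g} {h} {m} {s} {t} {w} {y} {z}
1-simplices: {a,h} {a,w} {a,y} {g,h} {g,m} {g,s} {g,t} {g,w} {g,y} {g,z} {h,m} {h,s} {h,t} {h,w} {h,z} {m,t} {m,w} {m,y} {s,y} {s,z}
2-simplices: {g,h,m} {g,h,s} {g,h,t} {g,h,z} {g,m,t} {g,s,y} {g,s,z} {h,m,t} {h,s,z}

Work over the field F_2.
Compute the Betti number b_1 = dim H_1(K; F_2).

n_0=9 n_1=20 n_2=9  [Z2]
∂1: piv[ah,aw,ay,gh,gm,gs,gt,gz] rk=8  ker:gw,gy,hm,hs,ht,hw,hz,mt,mw,my,sy,sz
∂2: piv[ghm,ghs,ght,ghz,gmt,gsy,gsz] rk=7  ker:hmt,hsz
b_1=(20−8)−7=5

b_1=5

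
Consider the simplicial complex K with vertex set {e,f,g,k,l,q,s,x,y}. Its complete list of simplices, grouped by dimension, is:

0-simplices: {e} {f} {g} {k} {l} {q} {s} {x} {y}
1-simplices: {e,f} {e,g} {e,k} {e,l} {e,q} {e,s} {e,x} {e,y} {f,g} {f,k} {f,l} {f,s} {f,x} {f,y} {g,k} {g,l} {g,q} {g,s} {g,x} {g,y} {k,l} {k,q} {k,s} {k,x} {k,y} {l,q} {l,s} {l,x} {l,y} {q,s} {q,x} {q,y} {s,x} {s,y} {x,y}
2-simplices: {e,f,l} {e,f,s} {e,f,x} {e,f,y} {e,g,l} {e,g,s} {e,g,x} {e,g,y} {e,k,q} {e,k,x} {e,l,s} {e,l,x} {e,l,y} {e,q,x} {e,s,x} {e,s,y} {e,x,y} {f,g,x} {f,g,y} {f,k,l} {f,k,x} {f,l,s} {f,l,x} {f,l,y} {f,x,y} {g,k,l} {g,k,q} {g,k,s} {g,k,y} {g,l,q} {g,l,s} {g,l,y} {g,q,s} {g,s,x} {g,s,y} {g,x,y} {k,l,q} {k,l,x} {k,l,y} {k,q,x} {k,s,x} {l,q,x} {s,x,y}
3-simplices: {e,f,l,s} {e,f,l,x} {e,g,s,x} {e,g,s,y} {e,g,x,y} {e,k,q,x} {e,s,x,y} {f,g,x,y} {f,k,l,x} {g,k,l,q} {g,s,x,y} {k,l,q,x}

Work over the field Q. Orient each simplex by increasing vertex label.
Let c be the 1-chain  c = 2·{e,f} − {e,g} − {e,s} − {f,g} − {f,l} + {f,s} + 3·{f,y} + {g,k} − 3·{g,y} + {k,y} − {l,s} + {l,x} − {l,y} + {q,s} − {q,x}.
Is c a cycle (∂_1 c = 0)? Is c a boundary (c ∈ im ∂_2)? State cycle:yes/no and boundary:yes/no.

cycle:yes boundary:yes

n_0=9 n_1=35 n_2=43 n_3=12  [Q]
∂1: piv[ef,eg,ek,el,eq,es,ex,ey] rk=8  ker:fg,fk,fl,fs,fx,fy,gk,gl,gq,gs,gx,gy,kl,kq,ks,kx,ky,lq,ls,lx,ly,qs,qx,qy,sx,sy,xy
∂2: piv[efl,efs,efx,efy,egl,egs,egx,egy,ekq,ekx,els,elx,ely,eqx,esx,esy,exy,fgx,fkl,fkx,gkl,gkq,gks,gky,glq,gqs] rk=26  ker:fgy,fls,flx,fly,fxy,gls,gly,gsx,gsy,gxy,klq,klx,kly,kqx,ksx,lqx,sxy
∂3: piv[efls,eflx,egsx,egsy,egxy,ekqx,esxy,fgxy,fklx,gklq,klqx] rk=11  ker:gsxy
∂1c = 0
c vs im∂2: reduces to 0 ⇒ boundary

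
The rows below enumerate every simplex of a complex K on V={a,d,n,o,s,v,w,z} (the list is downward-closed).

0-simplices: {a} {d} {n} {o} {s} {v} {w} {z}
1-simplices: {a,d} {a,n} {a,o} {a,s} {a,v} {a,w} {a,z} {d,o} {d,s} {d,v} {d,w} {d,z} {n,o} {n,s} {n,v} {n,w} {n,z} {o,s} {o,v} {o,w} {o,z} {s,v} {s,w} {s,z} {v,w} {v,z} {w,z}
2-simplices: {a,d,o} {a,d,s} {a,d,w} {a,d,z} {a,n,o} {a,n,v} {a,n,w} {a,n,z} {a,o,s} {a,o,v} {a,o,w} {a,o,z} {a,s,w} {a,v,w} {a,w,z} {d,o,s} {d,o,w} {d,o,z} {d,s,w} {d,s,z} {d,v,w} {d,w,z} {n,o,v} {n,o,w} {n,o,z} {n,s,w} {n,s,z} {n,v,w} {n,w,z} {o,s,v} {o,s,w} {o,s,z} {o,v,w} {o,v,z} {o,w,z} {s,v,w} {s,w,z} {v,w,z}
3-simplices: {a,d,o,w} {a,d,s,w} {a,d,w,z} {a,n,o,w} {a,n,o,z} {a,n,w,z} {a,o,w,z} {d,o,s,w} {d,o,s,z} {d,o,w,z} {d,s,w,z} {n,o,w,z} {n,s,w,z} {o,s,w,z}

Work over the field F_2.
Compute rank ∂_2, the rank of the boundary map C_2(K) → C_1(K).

rank∂_2=20

n_0=8 n_1=27 n_2=38 n_3=14  [Z2]
∂1: piv[ad,an,ao,as,av,aw,az] rk=7  ker:do,ds,dv,dw,dz,no,ns,nv,nw,nz,os,ov,ow,oz,sv,sw,sz,vw,vz,wz
∂2: piv[ado,ads,adw,adz,ano,anv,anw,anz,aos,aov,aow,aoz,asw,avw,awz,dsz,dvw,nsw,osv,ovz] rk=20  ker:dos,dow,doz,dsw,dwz,nov,now,noz,nsz,nvw,nwz,osw,osz,ovw,owz,svw,swz,vwz
∂3: piv[adow,adsw,adwz,anow,anoz,anwz,aowz,dosw,dosz,dowz,dswz,nswz] rk=12  ker:nowz,oswz
rk∂_2=20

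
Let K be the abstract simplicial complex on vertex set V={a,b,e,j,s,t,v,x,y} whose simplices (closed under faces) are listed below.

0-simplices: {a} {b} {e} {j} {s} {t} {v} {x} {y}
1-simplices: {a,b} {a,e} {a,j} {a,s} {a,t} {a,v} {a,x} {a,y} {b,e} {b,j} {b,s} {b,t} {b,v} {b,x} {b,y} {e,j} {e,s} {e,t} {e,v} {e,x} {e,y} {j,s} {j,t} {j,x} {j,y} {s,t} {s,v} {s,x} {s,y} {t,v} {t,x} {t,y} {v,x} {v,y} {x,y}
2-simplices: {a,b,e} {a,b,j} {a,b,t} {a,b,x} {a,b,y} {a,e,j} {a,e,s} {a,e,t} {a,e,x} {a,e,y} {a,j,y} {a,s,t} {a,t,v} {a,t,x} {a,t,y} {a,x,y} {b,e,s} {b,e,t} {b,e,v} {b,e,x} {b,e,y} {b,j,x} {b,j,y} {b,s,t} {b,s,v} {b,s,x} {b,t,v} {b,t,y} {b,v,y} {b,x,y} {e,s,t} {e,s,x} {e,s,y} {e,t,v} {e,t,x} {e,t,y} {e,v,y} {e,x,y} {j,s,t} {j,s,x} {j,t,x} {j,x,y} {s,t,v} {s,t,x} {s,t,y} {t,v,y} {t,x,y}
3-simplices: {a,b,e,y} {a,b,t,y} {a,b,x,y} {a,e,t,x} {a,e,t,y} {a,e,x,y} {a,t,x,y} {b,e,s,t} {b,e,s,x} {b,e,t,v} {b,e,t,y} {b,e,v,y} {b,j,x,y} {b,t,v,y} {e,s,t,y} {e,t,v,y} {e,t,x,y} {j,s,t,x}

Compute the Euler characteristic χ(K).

χ(K)=3

n_0=9 n_1=35 n_2=47 n_3=18
χ=+9−35+47−18=3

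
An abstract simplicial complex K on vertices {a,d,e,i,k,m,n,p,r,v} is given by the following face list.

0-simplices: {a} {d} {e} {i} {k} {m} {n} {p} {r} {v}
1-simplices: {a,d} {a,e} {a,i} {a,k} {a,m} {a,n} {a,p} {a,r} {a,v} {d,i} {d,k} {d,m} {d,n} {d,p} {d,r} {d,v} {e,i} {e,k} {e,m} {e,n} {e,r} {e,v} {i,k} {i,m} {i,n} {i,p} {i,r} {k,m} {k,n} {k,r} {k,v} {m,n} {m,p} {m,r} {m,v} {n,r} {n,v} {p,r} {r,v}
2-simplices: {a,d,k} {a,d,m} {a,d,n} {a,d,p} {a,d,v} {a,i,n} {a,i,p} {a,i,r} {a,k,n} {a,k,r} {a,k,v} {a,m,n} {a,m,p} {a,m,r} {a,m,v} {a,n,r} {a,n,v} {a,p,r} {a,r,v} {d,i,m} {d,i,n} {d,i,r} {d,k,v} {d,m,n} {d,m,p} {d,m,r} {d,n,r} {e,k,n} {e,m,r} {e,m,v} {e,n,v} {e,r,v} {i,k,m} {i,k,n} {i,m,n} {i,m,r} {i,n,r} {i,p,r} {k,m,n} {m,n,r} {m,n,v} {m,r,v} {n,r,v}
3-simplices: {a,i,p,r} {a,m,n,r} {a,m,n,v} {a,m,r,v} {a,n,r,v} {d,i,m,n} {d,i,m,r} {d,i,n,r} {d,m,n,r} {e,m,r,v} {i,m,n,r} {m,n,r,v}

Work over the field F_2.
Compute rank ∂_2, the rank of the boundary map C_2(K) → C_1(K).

rank∂_2=28

n_0=10 n_1=39 n_2=43 n_3=12  [Z2]
∂1: piv[ad,ae,ai,ak,am,an,ap,ar,av] rk=9  ker:di,dk,dm,dn,dp,dr,dv,ei,ek,em,en,er,ev,ik,im,in,ip,ir,km,kn,kr,kv,mn,mp,mr,mv,nr,nv,pr,rv
∂2: piv[adk,adm,adn,adp,adv,ain,aip,air,akn,akr,akv,amn,amp,amr,amv,anr,anv,apr,arv,dim,din,dir,ekn,emr,emv,env,ikm,ikn] rk=28  ker:dkv,dmn,dmp,dmr,dnr,erv,imn,imr,inr,ipr,kmn,mnr,mnv,mrv,nrv
∂3: piv[aipr,amnr,amnv,amrv,anrv,dimn,dimr,dinr,dmnr,emrv] rk=10  ker:imnr,mnrv
rk∂_2=28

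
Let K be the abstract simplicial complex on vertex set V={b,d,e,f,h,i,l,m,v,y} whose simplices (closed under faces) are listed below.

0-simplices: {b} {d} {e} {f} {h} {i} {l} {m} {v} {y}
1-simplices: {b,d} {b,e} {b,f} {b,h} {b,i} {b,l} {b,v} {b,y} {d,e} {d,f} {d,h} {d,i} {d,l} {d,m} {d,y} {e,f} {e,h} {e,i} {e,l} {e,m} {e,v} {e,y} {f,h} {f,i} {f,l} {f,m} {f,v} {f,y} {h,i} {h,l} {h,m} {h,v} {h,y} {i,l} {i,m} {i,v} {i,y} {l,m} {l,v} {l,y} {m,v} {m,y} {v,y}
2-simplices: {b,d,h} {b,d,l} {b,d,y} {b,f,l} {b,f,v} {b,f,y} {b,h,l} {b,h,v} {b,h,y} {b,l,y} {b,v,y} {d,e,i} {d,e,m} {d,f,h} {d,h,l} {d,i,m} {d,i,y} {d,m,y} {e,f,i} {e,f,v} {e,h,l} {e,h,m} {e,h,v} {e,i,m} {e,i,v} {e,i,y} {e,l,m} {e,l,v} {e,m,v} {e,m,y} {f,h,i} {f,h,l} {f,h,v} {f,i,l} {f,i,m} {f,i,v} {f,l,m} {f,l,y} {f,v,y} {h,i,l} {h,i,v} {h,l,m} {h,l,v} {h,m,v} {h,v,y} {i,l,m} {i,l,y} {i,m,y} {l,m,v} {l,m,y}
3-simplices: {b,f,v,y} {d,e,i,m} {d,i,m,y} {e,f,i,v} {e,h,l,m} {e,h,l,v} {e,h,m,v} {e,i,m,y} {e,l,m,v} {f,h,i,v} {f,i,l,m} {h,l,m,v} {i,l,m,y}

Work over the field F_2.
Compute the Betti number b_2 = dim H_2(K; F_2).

b_2=6

n_0=10 n_1=43 n_2=50 n_3=13  [Z2]
∂1: piv[bd,be,bf,bh,bi,bl,bv,by,dm] rk=9  ker:de,df,dh,di,dl,dy,ef,eh,ei,el,em,ev,ey,fh,fi,fl,fm,fv,fy,hi,hl,hm,hv,hy,il,im,iv,iy,lm,lv,ly,mv,my,vy
∂2: piv[bdh,bdl,bdy,bfl,bfv,bfy,bhl,bhv,bhy,bly,bvy,dei,dem,dfh,dim,diy,dmy,efi,efv,ehl,ehm,ehv,eiv,eiy,elm,elv,emv,fhi,fhl,fil,fim,ily] rk=32  ker:dhl,eim,emy,fhv,fiv,flm,fly,fvy,hil,hiv,hlm,hlv,hmv,hvy,ilm,imy,lmv,lmy
∂3: piv[bfvy,deim,dimy,efiv,ehlm,ehlv,ehmv,eimy,elmv,fhiv,film,ilmy] rk=12  ker:hlmv
b_2=(50−32)−12=6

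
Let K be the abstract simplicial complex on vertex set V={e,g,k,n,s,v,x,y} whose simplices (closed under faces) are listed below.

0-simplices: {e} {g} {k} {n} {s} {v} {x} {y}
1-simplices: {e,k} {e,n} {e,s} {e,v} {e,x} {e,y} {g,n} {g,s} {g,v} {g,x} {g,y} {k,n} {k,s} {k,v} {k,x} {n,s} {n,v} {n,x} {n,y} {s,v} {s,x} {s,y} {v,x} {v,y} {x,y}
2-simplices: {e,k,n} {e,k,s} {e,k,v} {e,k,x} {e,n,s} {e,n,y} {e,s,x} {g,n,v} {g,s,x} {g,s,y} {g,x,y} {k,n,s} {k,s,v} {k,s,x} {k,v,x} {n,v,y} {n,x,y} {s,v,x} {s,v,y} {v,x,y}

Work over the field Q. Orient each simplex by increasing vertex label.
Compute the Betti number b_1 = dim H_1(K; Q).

b_1=2

n_0=8 n_1=25 n_2=20  [Q]
∂1: piv[ek,en,es,ev,ex,ey,gn] rk=7  ker:gs,gv,gx,gy,kn,ks,kv,kx,ns,nv,nx,ny,sv,sx,sy,vx,vy,xy
∂2: piv[ekn,eks,ekv,ekx,ens,eny,esx,gnv,gsx,gsy,gxy,ksv,kvx,nvy,nxy,svy] rk=16  ker:kns,ksx,svx,vxy
b_1=(25−7)−16=2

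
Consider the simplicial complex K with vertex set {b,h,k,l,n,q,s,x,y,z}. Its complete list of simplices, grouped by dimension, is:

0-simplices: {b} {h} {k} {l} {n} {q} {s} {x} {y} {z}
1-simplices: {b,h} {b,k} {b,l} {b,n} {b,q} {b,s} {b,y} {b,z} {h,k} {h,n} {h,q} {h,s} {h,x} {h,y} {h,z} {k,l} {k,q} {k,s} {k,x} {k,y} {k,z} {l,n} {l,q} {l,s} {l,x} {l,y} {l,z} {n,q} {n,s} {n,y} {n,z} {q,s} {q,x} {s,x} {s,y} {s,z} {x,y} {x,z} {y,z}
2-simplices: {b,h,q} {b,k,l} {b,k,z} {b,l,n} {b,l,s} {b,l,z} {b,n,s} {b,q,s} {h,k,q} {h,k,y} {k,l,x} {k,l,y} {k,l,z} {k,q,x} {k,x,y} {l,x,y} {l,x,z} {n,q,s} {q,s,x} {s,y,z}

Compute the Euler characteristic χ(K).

n_0=10 n_1=39 n_2=20
χ=+10−39+20=-9

χ(K)=-9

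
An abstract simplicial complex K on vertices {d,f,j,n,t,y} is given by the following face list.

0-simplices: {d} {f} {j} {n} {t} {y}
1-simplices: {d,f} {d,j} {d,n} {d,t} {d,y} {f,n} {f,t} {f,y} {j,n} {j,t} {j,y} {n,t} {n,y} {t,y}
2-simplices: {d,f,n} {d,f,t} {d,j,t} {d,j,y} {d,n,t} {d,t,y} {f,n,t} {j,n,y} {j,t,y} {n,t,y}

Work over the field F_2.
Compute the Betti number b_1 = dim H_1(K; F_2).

n_0=6 n_1=14 n_2=10  [Z2]
∂1: piv[df,dj,dn,dt,dy] rk=5  ker:fn,ft,fy,jn,jt,jy,nt,ny,ty
∂2: piv[dfn,dft,djt,djy,dnt,dty,jny,nty] rk=8  ker:fnt,jty
b_1=(14−5)−8=1

b_1=1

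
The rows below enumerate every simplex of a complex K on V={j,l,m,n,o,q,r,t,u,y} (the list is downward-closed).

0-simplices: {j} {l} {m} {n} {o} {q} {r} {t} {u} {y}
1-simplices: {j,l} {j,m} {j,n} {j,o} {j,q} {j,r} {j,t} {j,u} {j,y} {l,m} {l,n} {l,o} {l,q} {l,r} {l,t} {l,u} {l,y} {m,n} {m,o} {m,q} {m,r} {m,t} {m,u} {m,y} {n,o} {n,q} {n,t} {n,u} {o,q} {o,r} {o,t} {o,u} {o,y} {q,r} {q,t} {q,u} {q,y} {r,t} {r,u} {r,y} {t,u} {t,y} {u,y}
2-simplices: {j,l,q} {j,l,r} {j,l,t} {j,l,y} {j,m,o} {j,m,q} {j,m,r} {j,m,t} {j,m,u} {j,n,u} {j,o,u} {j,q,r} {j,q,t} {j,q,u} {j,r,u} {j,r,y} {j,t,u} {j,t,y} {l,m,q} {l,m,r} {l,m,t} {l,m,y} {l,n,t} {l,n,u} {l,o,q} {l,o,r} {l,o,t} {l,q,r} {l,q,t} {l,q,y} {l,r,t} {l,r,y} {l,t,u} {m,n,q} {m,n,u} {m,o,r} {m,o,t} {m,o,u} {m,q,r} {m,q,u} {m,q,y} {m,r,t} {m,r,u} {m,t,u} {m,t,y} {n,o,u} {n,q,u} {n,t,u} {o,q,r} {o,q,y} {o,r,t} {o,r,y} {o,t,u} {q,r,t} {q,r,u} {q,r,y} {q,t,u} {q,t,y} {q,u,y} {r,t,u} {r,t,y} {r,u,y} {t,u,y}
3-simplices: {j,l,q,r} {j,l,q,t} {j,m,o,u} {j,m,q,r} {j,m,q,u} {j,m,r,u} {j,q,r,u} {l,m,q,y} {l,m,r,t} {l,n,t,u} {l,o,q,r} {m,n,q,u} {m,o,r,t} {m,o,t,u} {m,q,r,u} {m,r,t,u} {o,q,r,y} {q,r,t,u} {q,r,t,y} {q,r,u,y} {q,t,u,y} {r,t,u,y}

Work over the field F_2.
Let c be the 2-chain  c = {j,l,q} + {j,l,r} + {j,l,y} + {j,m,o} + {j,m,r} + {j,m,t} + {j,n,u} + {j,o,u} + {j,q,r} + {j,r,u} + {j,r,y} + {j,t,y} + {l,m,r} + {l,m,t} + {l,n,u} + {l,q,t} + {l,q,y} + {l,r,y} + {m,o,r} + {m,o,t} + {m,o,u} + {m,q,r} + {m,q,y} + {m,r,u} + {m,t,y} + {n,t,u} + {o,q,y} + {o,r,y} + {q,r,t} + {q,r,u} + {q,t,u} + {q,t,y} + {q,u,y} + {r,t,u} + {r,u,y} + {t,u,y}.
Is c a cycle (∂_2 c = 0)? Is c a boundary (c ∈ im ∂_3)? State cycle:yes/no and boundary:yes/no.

n_0=10 n_1=43 n_2=63 n_3=22  [Z2]
∂1: piv[jl,jm,jn,jo,jq,jr,jt,ju,jy] rk=9  ker:lm,ln,lo,lq,lr,lt,lu,ly,mn,mo,mq,mr,mt,mu,my,no,nq,nt,nu,oq,or,ot,ou,oy,qr,qt,qu,qy,rt,ru,ry,tu,ty,uy
∂2: piv[jlq,jlr,jlt,jly,jmo,jmq,jmr,jmt,jmu,jnu,jou,jqr,jqt,jqu,jru,jry,jtu,jty,lmq,lmy,lnt,lnu,loq,lor,lot,lqy,lrt,ltu,mnq,mnu,mor,nou,oqy,quy] rk=34  ker:lmr,lmt,lqr,lqt,lry,mot,mou,mqr,mqu,mqy,mrt,mru,mtu,mty,nqu,ntu,oqr,ort,ory,otu,qrt,qru,qry,qtu,qty,rtu,rty,ruy,tuy
∂3: piv[jlqr,jlqt,jmou,jmqr,jmqu,jmru,jqru,lmqy,lmrt,lntu,loqr,mnqu,mort,motu,mrtu,oqry,qrtu,qrty,qruy,qtuy] rk=20  ker:mqru,rtuy
∂2c = {j,l} + {j,m} + {j,n} + {j,r} + {j,u} + {j,y} + {l,n} + {l,q} + {l,r} + {l,u} + {l,y} + {m,r} + {n,t} + {n,u} + {o,q} + {o,t} + {q,u} + {q,y} + {r,u} + {u,y}

cycle:no boundary:no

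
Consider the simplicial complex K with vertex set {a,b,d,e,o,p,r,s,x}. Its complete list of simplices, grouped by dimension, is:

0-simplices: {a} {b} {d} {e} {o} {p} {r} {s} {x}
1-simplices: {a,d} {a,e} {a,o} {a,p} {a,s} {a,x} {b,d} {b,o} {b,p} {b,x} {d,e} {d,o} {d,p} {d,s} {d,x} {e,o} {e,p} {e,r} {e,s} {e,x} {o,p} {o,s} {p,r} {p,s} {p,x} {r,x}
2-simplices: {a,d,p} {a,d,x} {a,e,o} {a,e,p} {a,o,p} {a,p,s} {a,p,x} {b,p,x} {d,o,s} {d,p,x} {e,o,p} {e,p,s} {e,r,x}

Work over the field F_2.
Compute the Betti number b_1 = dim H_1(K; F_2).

n_0=9 n_1=26 n_2=13  [Z2]
∂1: piv[ad,ae,ao,ap,as,ax,bd,er] rk=8  ker:bo,bp,bx,de,do,dp,ds,dx,eo,ep,es,ex,op,os,pr,ps,px,rx
∂2: piv[adp,adx,aeo,aep,aop,aps,apx,bpx,dos,eps,erx] rk=11  ker:dpx,eop
b_1=(26−8)−11=7

b_1=7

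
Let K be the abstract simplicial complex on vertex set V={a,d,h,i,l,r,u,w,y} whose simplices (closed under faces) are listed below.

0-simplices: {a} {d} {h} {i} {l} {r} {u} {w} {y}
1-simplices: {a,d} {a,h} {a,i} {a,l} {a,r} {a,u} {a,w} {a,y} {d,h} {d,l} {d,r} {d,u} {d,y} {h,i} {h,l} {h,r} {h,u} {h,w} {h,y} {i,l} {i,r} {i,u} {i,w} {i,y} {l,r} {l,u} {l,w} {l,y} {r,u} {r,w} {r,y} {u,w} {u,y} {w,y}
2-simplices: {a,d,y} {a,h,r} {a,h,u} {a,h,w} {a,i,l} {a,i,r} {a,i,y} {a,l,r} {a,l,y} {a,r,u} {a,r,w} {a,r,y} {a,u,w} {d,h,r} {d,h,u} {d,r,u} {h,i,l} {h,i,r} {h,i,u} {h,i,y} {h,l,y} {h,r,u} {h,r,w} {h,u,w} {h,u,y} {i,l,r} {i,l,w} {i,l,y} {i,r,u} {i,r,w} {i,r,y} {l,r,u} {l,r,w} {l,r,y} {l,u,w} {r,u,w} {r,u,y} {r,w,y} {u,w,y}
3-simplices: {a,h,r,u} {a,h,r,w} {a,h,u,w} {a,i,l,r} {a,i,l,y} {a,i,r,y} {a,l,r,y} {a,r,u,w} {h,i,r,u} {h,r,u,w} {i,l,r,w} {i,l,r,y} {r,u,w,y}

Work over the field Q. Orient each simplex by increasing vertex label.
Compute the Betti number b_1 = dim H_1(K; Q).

n_0=9 n_1=34 n_2=39 n_3=13  [Q]
∂1: piv[ad,ah,ai,al,ar,au,aw,ay] rk=8  ker:dh,dl,dr,du,dy,hi,hl,hr,hu,hw,hy,il,ir,iu,iw,iy,lr,lu,lw,ly,ru,rw,ry,uw,uy,wy
∂2: piv[ady,ahr,ahu,ahw,ail,air,aiy,alr,aly,aru,arw,ary,auw,dhr,dhu,hil,hir,hiu,hiy,huy,ilw,irw,lru,rwy] rk=24  ker:dru,hly,hru,hrw,huw,ilr,ily,iru,iry,lrw,lry,luw,ruw,ruy,uwy
∂3: piv[ahru,ahrw,ahuw,ailr,aily,airy,alry,aruw,hiru,ilrw,ruwy] rk=11  ker:hruw,ilry
b_1=(34−8)−24=2

b_1=2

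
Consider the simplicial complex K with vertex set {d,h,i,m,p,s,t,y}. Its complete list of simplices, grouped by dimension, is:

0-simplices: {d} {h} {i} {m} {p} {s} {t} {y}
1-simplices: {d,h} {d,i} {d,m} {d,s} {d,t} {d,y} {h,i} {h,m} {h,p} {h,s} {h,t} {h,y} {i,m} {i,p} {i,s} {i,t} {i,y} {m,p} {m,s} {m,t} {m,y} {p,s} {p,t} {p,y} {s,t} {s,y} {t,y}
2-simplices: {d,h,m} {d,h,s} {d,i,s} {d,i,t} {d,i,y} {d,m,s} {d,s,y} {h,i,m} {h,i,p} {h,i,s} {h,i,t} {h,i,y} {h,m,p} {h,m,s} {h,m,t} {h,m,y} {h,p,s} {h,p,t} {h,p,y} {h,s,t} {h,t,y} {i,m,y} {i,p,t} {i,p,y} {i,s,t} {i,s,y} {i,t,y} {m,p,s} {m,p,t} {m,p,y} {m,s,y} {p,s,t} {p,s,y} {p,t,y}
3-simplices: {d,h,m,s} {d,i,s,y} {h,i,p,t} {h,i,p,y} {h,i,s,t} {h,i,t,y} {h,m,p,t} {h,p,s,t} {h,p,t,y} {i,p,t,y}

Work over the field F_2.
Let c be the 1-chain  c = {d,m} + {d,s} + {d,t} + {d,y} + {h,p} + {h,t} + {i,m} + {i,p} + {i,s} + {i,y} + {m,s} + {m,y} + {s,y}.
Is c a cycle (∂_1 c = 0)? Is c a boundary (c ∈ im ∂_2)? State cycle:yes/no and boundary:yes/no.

n_0=8 n_1=27 n_2=34 n_3=10  [Z2]
∂1: piv[dh,di,dm,ds,dt,dy,hp] rk=7  ker:hi,hm,hs,ht,hy,im,ip,is,it,iy,mp,ms,mt,my,ps,pt,py,st,sy,ty
∂2: piv[dhm,dhs,dis,dit,diy,dms,dsy,him,hip,his,hit,hiy,hmp,hmt,hmy,hps,hpt,hpy,hst,hty] rk=20  ker:hms,imy,ipt,ipy,ist,isy,ity,mps,mpt,mpy,msy,pst,psy,pty
∂3: piv[dhms,disy,hipt,hipy,hist,hity,hmpt,hpst,hpty] rk=9  ker:ipty
∂1c = 0
c vs im∂2: reduces to 0 ⇒ boundary

cycle:yes boundary:yes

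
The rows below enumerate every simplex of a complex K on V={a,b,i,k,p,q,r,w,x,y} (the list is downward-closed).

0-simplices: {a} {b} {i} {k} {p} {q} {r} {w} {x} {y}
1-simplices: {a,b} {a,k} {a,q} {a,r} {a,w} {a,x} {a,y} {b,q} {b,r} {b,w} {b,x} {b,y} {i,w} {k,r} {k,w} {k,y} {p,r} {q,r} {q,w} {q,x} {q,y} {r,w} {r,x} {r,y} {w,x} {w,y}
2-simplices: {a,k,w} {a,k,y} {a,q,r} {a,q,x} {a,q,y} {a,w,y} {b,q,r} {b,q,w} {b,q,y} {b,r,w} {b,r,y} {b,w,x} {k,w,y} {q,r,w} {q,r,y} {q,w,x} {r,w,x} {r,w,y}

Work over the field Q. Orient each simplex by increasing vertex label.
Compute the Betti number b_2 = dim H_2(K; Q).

n_0=10 n_1=26 n_2=18  [Q]
∂1: piv[ab,ak,aq,ar,aw,ax,ay,iw,pr] rk=9  ker:bq,br,bw,bx,by,kr,kw,ky,qr,qw,qx,qy,rw,rx,ry,wx,wy
∂2: piv[akw,aky,aqr,aqx,aqy,awy,bqr,bqw,bqy,brw,bry,bwx,qwx,rwx,rwy] rk=15  ker:kwy,qrw,qry
b_2=(18−15)−0=3

b_2=3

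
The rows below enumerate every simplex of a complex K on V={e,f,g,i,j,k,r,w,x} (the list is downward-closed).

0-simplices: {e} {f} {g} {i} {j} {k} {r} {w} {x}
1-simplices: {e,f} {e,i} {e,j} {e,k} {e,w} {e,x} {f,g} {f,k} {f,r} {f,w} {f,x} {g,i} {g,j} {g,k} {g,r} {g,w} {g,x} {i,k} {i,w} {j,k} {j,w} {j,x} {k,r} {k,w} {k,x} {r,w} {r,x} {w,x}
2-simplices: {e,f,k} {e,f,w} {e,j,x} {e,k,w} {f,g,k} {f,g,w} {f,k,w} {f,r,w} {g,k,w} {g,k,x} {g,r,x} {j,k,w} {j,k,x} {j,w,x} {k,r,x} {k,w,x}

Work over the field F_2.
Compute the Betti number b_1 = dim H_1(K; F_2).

n_0=9 n_1=28 n_2=16  [Z2]
∂1: piv[ef,ei,ej,ek,ew,ex,fg,fr] rk=8  ker:fk,fw,fx,gi,gj,gk,gr,gw,gx,ik,iw,jk,jw,jx,kr,kw,kx,rw,rx,wx
∂2: piv[efk,efw,ejx,ekw,fgk,fgw,frw,gkx,grx,jkw,jkx,jwx,krx] rk=13  ker:fkw,gkw,kwx
b_1=(28−8)−13=7

b_1=7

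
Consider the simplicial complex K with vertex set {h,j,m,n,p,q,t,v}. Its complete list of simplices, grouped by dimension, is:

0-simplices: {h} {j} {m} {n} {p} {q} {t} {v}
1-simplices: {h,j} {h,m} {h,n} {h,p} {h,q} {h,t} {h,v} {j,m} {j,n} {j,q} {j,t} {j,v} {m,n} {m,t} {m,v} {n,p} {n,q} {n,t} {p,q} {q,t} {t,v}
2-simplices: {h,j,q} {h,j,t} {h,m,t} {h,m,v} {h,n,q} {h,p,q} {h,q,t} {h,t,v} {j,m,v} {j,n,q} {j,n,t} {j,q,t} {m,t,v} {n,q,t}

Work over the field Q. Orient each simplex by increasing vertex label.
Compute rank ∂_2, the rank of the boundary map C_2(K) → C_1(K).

n_0=8 n_1=21 n_2=14  [Q]
∂1: piv[hj,hm,hn,hp,hq,ht,hv] rk=7  ker:jm,jn,jq,jt,jv,mn,mt,mv,np,nq,nt,pq,qt,tv
∂2: piv[hjq,hjt,hmt,hmv,hnq,hpq,hqt,htv,jmv,jnq,jnt] rk=11  ker:jqt,mtv,nqt
rk∂_2=11

rank∂_2=11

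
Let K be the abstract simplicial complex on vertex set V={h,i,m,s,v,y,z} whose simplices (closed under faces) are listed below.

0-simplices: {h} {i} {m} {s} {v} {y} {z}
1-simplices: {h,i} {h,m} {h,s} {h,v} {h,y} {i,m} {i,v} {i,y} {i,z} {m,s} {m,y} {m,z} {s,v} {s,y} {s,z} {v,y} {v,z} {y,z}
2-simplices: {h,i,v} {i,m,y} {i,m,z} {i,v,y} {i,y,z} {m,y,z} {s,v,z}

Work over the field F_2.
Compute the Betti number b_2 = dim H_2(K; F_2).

b_2=1

n_0=7 n_1=18 n_2=7  [Z2]
∂1: piv[hi,hm,hs,hv,hy,iz] rk=6  ker:im,iv,iy,ms,my,mz,sv,sy,sz,vy,vz,yz
∂2: piv[hiv,imy,imz,ivy,iyz,svz] rk=6  ker:myz
b_2=(7−6)−0=1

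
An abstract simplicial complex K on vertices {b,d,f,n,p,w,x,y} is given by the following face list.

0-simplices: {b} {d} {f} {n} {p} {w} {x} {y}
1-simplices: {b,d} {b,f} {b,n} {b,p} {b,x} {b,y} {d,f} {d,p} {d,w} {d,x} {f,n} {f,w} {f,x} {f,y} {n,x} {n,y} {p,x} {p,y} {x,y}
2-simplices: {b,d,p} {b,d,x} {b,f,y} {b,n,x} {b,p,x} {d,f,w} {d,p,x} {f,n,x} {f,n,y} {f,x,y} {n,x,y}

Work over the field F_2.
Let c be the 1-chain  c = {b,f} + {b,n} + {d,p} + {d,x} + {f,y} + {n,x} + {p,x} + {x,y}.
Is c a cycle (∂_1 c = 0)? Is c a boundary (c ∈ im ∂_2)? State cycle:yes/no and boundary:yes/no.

n_0=8 n_1=19 n_2=11  [Z2]
∂1: piv[bd,bf,bn,bp,bx,by,dw] rk=7  ker:df,dp,dx,fn,fw,fx,fy,nx,ny,px,py,xy
∂2: piv[bdp,bdx,bfy,bnx,bpx,dfw,fnx,fny,fxy] rk=9  ker:dpx,nxy
∂1c = 0
c vs im∂2: residual ≠ 0 ⇒ not boundary

cycle:yes boundary:no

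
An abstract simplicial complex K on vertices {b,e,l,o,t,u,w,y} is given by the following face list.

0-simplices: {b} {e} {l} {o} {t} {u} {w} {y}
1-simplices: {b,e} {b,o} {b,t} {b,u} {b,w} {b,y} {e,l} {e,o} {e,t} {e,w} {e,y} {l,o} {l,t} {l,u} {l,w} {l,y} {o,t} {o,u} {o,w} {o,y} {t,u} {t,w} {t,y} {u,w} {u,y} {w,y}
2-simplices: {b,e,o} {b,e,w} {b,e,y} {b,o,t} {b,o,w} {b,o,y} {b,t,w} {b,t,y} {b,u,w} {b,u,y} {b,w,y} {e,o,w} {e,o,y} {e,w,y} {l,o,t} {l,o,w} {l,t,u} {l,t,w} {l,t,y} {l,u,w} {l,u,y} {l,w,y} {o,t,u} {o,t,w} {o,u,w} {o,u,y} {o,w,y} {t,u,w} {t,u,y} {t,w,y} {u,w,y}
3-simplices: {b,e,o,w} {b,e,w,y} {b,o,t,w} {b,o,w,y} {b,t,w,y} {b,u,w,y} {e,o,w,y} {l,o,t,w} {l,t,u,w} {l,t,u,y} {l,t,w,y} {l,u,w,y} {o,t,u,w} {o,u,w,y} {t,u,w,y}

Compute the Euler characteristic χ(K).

χ(K)=-2

n_0=8 n_1=26 n_2=31 n_3=15
χ=+8−26+31−15=-2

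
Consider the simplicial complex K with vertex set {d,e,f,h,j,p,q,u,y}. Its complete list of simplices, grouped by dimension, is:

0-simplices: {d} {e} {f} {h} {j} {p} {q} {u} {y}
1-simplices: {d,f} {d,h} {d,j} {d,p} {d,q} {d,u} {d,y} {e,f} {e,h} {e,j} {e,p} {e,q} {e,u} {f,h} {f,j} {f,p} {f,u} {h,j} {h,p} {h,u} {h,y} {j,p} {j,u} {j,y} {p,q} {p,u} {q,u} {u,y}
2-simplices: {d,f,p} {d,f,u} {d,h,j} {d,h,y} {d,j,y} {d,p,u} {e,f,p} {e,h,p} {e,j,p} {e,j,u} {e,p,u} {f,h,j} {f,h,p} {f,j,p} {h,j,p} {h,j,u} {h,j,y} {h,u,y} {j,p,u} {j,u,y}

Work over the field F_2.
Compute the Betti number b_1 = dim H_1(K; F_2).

b_1=4

n_0=9 n_1=28 n_2=20  [Z2]
∂1: piv[df,dh,dj,dp,dq,du,dy,ef] rk=8  ker:eh,ej,ep,eq,eu,fh,fj,fp,fu,hj,hp,hu,hy,jp,ju,jy,pq,pu,qu,uy
∂2: piv[dfp,dfu,dhj,dhy,djy,dpu,efp,ehp,ejp,eju,epu,fhj,fhp,fjp,hju,huy] rk=16  ker:hjp,hjy,jpu,juy
b_1=(28−8)−16=4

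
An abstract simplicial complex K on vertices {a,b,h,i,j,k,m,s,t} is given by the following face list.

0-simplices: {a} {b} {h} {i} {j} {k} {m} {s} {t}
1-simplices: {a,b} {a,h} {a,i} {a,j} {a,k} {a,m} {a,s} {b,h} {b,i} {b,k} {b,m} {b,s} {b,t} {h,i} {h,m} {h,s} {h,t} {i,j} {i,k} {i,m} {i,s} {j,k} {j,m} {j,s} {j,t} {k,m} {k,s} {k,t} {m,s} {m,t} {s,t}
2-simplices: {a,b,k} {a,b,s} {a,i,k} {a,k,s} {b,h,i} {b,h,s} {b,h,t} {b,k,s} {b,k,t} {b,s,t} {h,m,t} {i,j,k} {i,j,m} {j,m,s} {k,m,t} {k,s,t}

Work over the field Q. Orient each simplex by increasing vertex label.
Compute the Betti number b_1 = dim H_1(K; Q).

b_1=9

n_0=9 n_1=31 n_2=16  [Q]
∂1: piv[ab,ah,ai,aj,ak,am,as,bt] rk=8  ker:bh,bi,bk,bm,bs,hi,hm,hs,ht,ij,ik,im,is,jk,jm,js,jt,km,ks,kt,ms,mt,st
∂2: piv[abk,abs,aik,aks,bhi,bhs,bht,bkt,bst,hmt,ijk,ijm,jms,kmt] rk=14  ker:bks,kst
b_1=(31−8)−14=9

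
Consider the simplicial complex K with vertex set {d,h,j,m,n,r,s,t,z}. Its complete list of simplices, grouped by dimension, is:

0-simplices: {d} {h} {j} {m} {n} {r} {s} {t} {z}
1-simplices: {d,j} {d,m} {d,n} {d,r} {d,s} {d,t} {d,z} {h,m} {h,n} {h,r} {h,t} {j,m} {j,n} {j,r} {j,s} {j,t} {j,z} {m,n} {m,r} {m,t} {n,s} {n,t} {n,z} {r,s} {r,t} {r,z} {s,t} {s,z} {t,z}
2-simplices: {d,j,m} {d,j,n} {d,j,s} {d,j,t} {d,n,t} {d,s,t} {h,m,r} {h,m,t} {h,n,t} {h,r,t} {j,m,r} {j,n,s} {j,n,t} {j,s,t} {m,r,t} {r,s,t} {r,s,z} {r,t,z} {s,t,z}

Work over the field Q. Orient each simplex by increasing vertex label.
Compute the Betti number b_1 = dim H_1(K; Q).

n_0=9 n_1=29 n_2=19  [Q]
∂1: piv[dj,dm,dn,dr,ds,dt,dz,hm] rk=8  ker:hn,hr,ht,jm,jn,jr,js,jt,jz,mn,mr,mt,ns,nt,nz,rs,rt,rz,st,sz,tz
∂2: piv[djm,djn,djs,djt,dnt,dst,hmr,hmt,hnt,hrt,jmr,jns,rst,rsz,rtz] rk=15  ker:jnt,jst,mrt,stz
b_1=(29−8)−15=6

b_1=6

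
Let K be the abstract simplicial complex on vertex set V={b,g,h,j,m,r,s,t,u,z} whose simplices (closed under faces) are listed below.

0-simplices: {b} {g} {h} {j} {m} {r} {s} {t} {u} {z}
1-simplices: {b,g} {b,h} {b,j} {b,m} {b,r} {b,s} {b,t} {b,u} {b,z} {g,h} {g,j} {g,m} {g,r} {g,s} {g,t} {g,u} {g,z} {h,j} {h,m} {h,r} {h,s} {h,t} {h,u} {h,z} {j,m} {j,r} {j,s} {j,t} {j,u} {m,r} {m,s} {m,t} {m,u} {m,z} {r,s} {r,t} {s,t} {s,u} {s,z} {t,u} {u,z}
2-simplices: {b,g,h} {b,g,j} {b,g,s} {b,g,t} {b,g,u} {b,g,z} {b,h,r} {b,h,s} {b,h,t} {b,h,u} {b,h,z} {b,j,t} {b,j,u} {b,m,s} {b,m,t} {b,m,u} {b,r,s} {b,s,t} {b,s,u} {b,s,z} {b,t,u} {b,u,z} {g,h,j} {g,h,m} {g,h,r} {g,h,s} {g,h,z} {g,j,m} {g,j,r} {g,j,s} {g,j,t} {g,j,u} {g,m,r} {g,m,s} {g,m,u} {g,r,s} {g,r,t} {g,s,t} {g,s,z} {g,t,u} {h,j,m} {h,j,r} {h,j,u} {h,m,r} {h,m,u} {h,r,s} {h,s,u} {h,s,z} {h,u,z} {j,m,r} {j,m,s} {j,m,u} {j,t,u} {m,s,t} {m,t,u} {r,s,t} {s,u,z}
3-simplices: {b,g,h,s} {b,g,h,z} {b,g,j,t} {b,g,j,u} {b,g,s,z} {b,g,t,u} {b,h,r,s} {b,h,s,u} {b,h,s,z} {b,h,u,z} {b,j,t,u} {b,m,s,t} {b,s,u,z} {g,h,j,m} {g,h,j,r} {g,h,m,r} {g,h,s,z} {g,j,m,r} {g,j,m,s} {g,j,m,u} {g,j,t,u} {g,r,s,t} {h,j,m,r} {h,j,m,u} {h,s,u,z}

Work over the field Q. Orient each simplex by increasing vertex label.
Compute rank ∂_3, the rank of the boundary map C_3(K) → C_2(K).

rank∂_3=21

n_0=10 n_1=41 n_2=57 n_3=25  [Q]
∂1: piv[bg,bh,bj,bm,br,bs,bt,bu,bz] rk=9  ker:gh,gj,gm,gr,gs,gt,gu,gz,hj,hm,hr,hs,ht,hu,hz,jm,jr,js,jt,ju,mr,ms,mt,mu,mz,rs,rt,st,su,sz,tu,uz
∂2: piv[bgh,bgj,bgs,bgt,bgu,bgz,bhr,bhs,bht,bhu,bhz,bjt,bju,bms,bmt,bmu,brs,bst,bsu,bsz,btu,buz,ghj,ghm,ghr,gjm,gjr,gjs,gmr,gms,grt] rk=31  ker:ghs,ghz,gjt,gju,gmu,grs,gst,gsz,gtu,hjm,hjr,hju,hmr,hmu,hrs,hsu,hsz,huz,jmr,jms,jmu,jtu,mst,mtu,rst,suz
∂3: piv[bghs,bghz,bgjt,bgju,bgsz,bgtu,bhrs,bhsu,bhsz,bhuz,bjtu,bmst,bsuz,ghjm,ghjr,ghmr,gjmr,gjms,gjmu,grst,hjmu] rk=21  ker:ghsz,gjtu,hjmr,hsuz
rk∂_3=21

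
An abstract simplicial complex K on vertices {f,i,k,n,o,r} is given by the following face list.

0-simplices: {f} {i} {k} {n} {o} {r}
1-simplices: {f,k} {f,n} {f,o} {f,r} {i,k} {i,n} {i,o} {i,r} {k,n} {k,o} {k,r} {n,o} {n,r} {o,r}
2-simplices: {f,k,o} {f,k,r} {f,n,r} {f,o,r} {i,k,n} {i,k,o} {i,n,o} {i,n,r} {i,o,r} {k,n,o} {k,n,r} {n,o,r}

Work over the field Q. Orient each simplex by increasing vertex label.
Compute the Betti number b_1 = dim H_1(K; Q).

n_0=6 n_1=14 n_2=12  [Q]
∂1: piv[fk,fn,fo,fr,ik] rk=5  ker:in,io,ir,kn,ko,kr,no,nr,or
∂2: piv[fko,fkr,fnr,for,ikn,iko,ino,inr,ior] rk=9  ker:kno,knr,nor
b_1=(14−5)−9=0

b_1=0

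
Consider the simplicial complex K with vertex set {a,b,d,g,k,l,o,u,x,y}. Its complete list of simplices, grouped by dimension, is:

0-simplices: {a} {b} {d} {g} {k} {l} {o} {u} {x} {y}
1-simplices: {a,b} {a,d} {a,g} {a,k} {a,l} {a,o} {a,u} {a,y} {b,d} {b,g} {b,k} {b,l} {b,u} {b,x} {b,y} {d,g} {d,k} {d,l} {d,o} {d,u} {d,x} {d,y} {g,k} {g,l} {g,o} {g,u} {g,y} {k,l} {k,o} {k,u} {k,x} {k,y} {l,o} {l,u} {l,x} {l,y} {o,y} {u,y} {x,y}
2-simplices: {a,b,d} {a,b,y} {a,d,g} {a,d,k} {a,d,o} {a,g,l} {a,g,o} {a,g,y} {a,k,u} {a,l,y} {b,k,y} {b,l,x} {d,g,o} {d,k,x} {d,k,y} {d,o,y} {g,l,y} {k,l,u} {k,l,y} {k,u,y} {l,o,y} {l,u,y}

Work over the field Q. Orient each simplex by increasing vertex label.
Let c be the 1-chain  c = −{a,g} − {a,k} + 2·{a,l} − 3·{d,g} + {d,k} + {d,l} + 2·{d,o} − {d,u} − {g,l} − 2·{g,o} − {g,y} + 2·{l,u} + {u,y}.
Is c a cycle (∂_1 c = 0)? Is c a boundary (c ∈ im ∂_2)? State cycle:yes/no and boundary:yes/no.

cycle:yes boundary:no

n_0=10 n_1=39 n_2=22  [Q]
∂1: piv[ab,ad,ag,ak,al,ao,au,ay,bx] rk=9  ker:bd,bg,bk,bl,bu,by,dg,dk,dl,do,du,dx,dy,gk,gl,go,gu,gy,kl,ko,ku,kx,ky,lo,lu,lx,ly,oy,uy,xy
∂2: piv[abd,aby,adg,adk,ado,agl,ago,agy,aku,aly,bky,blx,dkx,dky,doy,klu,kly,kuy,loy] rk=19  ker:dgo,gly,luy
∂1c = 0
c vs im∂2: residual ≠ 0 ⇒ not boundary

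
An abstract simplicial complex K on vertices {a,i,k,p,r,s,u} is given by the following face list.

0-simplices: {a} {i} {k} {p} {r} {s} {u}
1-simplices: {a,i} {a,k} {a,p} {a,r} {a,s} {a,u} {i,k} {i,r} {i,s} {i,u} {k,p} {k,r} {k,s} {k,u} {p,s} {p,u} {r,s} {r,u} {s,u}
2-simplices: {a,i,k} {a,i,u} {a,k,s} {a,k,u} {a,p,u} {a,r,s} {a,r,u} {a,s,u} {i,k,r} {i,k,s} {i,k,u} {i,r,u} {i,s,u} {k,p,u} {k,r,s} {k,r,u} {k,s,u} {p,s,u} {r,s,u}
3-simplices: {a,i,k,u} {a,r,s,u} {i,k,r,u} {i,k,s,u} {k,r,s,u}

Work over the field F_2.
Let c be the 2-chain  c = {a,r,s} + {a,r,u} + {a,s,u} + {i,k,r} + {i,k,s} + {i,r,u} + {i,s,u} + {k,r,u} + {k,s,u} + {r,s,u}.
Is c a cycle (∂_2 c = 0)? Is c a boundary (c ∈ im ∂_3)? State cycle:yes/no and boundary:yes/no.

n_0=7 n_1=19 n_2=19 n_3=5  [Z2]
∂1: piv[ai,ak,ap,ar,as,au] rk=6  ker:ik,ir,is,iu,kp,kr,ks,ku,ps,pu,rs,ru,su
∂2: piv[aik,aiu,aks,aku,apu,ars,aru,asu,ikr,iks,iru,kpu,psu] rk=13  ker:iku,isu,krs,kru,ksu,rsu
∂3: piv[aiku,arsu,ikru,iksu,krsu] rk=5
∂2c = 0
c vs im∂3: reduces to 0 ⇒ boundary

cycle:yes boundary:yes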